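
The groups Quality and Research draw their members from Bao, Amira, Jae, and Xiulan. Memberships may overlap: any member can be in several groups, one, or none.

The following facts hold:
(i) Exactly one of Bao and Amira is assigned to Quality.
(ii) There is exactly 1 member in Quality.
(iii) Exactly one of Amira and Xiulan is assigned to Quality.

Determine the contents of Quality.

Quality = {Amira}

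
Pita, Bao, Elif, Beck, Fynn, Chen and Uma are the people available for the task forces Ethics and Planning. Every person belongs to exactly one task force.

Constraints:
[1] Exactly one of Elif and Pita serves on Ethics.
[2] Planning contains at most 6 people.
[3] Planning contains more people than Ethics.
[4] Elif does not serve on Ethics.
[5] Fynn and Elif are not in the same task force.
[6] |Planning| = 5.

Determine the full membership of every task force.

Ethics = {Fynn, Pita}; Planning = {Bao, Beck, Chen, Elif, Uma}

From (4): Elif ∉ Ethics.
(1) (exactly one): Pita ∈ Ethics.
Only one task force left: Elif ∈ Planning.
(5): Fynn ∉ Planning.
(6): only 5 candidates remain for Planning, so all are in.
Only one task force left: Fynn ∈ Ethics.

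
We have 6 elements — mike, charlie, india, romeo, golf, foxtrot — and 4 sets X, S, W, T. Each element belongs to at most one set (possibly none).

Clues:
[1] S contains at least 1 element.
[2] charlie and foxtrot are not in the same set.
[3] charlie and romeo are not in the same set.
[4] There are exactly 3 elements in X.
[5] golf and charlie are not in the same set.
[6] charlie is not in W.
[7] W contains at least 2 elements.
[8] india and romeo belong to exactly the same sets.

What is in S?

From (6): charlie ∉ W.
Suppose mike ∈ S: no assignment then satisfies all the clues, so mike ∉ S.

S = {charlie}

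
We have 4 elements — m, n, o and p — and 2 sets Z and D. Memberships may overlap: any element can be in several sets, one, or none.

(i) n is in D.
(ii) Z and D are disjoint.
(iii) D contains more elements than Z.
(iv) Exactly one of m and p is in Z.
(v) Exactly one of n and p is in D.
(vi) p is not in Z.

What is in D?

From (i): n ∈ D.
From (vi): p ∉ Z.
(ii) (disjoint): n ∉ Z.
(iv) (exactly one): m ∈ Z.
(v) (exactly one): p ∉ D.
(ii) (disjoint): m ∉ D.
Suppose o ∉ D: no assignment then satisfies all the clues, so o ∈ D.

D = {n, o}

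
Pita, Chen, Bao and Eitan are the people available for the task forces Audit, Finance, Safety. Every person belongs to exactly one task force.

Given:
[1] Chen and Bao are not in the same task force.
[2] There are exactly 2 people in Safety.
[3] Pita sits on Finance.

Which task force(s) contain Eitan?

Eitan: Safety

From (3): Pita ∈ Finance.
Suppose Eitan ∈ Audit: no assignment then satisfies all the clues, so Eitan ∉ Audit.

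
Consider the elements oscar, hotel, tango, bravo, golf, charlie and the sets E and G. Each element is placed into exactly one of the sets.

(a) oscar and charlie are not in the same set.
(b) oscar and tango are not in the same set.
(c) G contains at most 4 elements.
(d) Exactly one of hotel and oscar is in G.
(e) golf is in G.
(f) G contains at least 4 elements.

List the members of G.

From (e): golf ∈ G.
Suppose oscar ∈ G: no assignment then satisfies all the clues, so oscar ∉ G.

G = {charlie, golf, hotel, tango}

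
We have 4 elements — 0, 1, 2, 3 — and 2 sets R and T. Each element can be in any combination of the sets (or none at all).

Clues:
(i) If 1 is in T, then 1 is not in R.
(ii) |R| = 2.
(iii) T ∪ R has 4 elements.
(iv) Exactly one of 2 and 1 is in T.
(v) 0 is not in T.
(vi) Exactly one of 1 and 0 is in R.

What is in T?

T = {1, 3}

From (v): 0 ∉ T.
Suppose 1 ∉ T: no assignment then satisfies all the clues, so 1 ∈ T.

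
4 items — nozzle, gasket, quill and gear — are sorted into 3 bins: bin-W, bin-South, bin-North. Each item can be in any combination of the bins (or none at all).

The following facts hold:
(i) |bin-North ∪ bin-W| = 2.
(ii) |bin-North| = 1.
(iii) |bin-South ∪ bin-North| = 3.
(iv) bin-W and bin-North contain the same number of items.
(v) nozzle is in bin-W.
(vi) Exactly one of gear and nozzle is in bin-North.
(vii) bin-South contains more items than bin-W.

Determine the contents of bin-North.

bin-North = {gear}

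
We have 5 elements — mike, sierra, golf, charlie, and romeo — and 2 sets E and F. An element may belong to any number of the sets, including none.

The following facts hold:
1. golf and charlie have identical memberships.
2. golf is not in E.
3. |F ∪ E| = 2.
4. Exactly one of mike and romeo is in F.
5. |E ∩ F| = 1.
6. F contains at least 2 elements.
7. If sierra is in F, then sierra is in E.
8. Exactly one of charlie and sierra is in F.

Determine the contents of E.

E = {sierra}

From (2): golf ∉ E.
(1): charlie matches golf: charlie ∉ E.
Suppose mike ∈ E: no assignment then satisfies all the clues, so mike ∉ E.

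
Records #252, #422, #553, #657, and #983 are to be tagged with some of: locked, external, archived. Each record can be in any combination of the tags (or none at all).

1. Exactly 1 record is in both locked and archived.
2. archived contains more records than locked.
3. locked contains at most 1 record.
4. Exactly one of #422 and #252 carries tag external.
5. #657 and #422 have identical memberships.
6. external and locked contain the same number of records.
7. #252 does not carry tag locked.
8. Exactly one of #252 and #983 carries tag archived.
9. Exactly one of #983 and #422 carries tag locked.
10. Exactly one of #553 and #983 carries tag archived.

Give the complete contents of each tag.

locked = {#983}; external = {#252}; archived = {#422, #657, #983}

From (7): #252 ∉ locked.
Suppose #252 ∉ external: no assignment then satisfies all the clues, so #252 ∈ external.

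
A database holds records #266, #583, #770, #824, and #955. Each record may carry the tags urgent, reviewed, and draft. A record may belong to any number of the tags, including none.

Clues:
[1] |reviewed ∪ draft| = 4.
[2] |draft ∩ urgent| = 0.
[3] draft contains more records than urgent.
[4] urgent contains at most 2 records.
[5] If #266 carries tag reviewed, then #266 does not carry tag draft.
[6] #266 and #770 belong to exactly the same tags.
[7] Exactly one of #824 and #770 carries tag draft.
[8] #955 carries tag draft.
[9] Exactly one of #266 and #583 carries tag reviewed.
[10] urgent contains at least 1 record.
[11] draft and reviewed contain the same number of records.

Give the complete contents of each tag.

urgent = {#583}; reviewed = {#266, #770}; draft = {#824, #955}

From (8): #955 ∈ draft.
Suppose #266 ∈ urgent: no assignment then satisfies all the clues, so #266 ∉ urgent.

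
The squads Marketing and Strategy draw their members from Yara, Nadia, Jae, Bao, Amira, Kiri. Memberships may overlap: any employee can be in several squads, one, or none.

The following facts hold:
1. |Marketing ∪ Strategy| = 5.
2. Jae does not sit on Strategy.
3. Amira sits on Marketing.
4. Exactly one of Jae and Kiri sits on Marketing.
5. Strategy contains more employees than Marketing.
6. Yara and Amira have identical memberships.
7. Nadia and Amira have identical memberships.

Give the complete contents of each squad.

From (2): Jae ∉ Strategy.
From (3): Amira ∈ Marketing.
(6): Yara matches Amira: Yara ∈ Marketing.
(7): Nadia matches Amira: Nadia ∈ Marketing.
Suppose Yara ∉ Strategy: no assignment then satisfies all the clues, so Yara ∈ Strategy.

Marketing = {Amira, Kiri, Nadia, Yara}; Strategy = {Amira, Bao, Kiri, Nadia, Yara}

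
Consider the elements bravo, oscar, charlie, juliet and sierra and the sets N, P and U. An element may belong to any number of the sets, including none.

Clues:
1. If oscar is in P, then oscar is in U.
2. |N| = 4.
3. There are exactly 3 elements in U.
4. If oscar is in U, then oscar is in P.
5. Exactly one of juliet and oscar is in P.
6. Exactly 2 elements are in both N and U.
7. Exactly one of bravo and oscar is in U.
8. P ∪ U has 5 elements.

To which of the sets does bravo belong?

bravo: N, P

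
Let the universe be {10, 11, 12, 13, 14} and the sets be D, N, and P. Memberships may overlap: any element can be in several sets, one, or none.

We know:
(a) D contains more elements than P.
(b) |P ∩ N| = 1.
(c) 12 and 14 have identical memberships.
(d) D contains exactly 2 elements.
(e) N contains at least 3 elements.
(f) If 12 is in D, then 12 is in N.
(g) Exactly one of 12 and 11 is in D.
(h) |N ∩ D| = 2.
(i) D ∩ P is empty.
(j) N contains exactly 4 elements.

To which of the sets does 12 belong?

12: D, N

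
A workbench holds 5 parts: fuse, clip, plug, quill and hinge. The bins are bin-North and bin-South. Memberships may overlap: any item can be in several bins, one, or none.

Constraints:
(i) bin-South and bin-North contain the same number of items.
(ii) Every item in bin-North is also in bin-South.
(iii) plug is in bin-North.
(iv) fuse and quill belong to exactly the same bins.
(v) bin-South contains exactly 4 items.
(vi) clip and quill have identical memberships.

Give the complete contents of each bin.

bin-North = {clip, fuse, plug, quill}; bin-South = {clip, fuse, plug, quill}

From (iii): plug ∈ bin-North.
(ii) with plug ∈ bin-North: plug ∈ bin-South.
Suppose fuse ∉ bin-North: no assignment then satisfies all the clues, so fuse ∈ bin-North.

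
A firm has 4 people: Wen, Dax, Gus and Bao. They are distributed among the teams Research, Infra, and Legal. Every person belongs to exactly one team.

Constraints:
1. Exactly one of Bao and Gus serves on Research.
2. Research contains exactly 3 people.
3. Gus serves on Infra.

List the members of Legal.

From (3): Gus ∈ Infra.
(1) (exactly one): Bao ∈ Research.
(2): only 3 candidates remain for Research, so all are in.

Legal = {}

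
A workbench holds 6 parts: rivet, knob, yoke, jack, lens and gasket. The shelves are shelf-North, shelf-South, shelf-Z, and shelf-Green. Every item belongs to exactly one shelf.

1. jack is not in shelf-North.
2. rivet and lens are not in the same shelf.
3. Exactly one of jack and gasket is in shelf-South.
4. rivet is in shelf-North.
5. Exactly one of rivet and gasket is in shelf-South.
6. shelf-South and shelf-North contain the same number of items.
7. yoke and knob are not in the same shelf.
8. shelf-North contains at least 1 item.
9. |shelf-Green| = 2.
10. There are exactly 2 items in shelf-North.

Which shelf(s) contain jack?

jack: shelf-Green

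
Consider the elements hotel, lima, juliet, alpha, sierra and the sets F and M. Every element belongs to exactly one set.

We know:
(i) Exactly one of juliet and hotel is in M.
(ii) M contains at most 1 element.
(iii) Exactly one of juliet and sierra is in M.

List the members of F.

F = {alpha, hotel, lima, sierra}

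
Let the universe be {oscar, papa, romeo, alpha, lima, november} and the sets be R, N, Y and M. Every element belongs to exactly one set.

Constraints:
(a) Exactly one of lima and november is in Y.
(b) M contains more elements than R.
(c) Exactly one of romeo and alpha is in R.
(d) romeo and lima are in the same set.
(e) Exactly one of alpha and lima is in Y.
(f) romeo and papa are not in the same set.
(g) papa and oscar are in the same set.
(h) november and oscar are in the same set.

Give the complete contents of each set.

R = {alpha}; N = {}; Y = {lima, romeo}; M = {november, oscar, papa}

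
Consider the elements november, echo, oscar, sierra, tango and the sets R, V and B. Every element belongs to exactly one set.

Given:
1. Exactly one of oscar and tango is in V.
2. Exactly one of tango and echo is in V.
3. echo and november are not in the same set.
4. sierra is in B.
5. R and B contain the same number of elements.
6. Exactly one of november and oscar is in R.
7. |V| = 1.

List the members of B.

B = {november, sierra}

From (4): sierra ∈ B.
Suppose november ∉ B: no assignment then satisfies all the clues, so november ∈ B.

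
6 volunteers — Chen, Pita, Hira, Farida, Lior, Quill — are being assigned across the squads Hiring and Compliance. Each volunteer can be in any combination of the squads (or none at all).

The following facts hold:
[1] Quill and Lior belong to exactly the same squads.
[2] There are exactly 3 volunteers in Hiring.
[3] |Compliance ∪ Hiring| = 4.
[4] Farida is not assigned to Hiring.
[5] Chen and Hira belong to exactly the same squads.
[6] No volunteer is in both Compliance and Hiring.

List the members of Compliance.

Compliance = {Farida}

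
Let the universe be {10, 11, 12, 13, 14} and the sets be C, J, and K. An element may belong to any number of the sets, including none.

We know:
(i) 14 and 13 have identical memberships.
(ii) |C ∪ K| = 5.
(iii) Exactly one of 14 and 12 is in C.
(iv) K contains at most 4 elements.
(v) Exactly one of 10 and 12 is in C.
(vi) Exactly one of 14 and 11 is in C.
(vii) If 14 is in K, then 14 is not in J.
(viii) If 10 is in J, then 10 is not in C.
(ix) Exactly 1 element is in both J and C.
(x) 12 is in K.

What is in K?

K = {10, 12, 13, 14}

From (x): 12 ∈ K.
Suppose 10 ∉ K: no assignment then satisfies all the clues, so 10 ∈ K.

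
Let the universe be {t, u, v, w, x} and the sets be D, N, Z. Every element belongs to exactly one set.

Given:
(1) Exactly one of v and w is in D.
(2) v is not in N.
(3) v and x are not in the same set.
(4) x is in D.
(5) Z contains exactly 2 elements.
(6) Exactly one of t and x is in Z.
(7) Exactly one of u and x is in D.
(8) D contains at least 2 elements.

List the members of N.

N = {u}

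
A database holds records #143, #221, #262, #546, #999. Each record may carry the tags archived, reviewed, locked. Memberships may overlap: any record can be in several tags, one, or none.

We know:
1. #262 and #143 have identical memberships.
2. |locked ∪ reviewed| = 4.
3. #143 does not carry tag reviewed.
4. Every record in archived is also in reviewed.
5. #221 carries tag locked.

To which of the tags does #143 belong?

#143: locked

From (3): #143 ∉ reviewed.
From (5): #221 ∈ locked.
(1): #262 matches #143: #262 ∉ reviewed.
(4) contrapositive: #143 ∉ archived.
(4) contrapositive: #262 ∉ archived.
Suppose #143 ∉ locked: no assignment then satisfies all the clues, so #143 ∈ locked.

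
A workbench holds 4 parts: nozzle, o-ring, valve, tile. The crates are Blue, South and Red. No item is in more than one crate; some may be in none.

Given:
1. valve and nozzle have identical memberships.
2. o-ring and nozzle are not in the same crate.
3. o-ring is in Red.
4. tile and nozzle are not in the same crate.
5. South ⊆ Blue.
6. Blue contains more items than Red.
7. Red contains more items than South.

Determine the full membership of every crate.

Blue = {nozzle, valve}; South = {}; Red = {o-ring}

From (3): o-ring ∈ Red.
(2): nozzle ∉ Red.
(1): valve matches nozzle: valve ∉ Red.
Suppose nozzle ∉ Blue: no assignment then satisfies all the clues, so nozzle ∈ Blue.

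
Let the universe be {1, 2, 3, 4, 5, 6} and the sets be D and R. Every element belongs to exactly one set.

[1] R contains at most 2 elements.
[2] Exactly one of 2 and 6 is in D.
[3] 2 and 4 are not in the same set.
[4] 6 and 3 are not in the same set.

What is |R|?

2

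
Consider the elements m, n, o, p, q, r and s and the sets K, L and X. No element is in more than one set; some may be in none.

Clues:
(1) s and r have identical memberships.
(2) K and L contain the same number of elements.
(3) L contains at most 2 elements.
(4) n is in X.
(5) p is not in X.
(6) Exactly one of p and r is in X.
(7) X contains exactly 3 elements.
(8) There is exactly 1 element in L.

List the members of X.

X = {n, r, s}

From (4): n ∈ X.
From (5): p ∉ X.
(6) (exactly one): r ∈ X.
(1): s matches r: s ∉ K.
(1): s matches r: s ∉ L.
(1): s matches r: s ∈ X.
(7): X already has 3, so the rest are out.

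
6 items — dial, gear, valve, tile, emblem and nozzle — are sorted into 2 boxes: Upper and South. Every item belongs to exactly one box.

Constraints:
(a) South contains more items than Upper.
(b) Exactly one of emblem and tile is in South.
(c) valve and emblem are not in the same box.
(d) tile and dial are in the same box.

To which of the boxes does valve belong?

valve: South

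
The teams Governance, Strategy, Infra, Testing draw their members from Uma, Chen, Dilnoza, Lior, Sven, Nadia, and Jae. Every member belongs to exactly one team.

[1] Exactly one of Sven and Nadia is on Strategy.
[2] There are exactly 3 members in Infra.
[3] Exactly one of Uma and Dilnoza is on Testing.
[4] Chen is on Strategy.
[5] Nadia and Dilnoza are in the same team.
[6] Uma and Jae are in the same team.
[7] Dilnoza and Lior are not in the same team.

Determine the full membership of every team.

Governance = {}; Strategy = {Chen, Sven}; Infra = {Jae, Lior, Uma}; Testing = {Dilnoza, Nadia}

From (4): Chen ∈ Strategy.
Suppose Uma ∈ Governance: no assignment then satisfies all the clues, so Uma ∉ Governance.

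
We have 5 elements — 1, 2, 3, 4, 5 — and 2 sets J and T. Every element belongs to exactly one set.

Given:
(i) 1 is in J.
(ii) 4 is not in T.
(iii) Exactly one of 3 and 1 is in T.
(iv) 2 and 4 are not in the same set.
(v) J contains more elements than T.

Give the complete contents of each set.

J = {1, 4, 5}; T = {2, 3}

From (i): 1 ∈ J.
From (ii): 4 ∉ T.
(iii) (exactly one): 3 ∈ T.
Only one set left: 4 ∈ J.
(iv): 2 ∉ J.
Only one set left: 2 ∈ T.
Suppose 5 ∉ J: no assignment then satisfies all the clues, so 5 ∈ J.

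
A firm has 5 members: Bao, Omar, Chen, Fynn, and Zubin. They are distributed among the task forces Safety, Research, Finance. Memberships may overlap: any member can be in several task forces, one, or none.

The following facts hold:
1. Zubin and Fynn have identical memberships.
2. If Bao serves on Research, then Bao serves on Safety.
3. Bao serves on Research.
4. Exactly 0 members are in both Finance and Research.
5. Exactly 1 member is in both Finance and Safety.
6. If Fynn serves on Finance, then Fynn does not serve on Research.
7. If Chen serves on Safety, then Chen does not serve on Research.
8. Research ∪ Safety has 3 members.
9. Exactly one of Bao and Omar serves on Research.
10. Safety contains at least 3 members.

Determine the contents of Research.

Research = {Bao}

From (3): Bao ∈ Research.
(2): Bao ∈ Safety.
(9) (exactly one): Omar ∉ Research.
Suppose Chen ∈ Research: no assignment then satisfies all the clues, so Chen ∉ Research.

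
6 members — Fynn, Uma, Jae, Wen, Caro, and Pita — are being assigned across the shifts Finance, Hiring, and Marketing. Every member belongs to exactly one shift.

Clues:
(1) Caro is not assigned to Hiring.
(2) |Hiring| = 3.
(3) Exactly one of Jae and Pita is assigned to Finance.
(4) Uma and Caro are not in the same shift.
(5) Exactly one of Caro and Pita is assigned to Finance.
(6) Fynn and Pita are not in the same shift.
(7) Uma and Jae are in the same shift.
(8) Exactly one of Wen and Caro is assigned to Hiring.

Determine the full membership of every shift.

Finance = {Pita}; Hiring = {Jae, Uma, Wen}; Marketing = {Caro, Fynn}

From (1): Caro ∉ Hiring.
(8) (exactly one): Wen ∈ Hiring.
Suppose Fynn ∈ Finance: no assignment then satisfies all the clues, so Fynn ∉ Finance.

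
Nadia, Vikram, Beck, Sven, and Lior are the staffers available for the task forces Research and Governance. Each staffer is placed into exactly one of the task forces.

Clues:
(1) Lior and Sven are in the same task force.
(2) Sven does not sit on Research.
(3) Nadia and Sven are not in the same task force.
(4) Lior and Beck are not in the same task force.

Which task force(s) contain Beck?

From (2): Sven ∉ Research.
(1): Lior matches Sven: Lior ∉ Research.
Only one task force left: Sven ∈ Governance.
Only one task force left: Lior ∈ Governance.
(3): Nadia ∉ Governance.
(4): Beck ∉ Governance.
Only one task force left: Nadia ∈ Research.
Only one task force left: Beck ∈ Research.

Beck: Research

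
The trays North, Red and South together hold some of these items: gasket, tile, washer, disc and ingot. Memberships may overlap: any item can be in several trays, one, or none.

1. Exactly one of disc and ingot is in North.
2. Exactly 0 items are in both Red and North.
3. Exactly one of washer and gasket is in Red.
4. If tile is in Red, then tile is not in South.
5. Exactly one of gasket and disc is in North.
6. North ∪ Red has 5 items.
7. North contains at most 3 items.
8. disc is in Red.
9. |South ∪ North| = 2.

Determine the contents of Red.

Red = {disc, tile, washer}

From (8): disc ∈ Red.
Suppose gasket ∈ Red: no assignment then satisfies all the clues, so gasket ∉ Red.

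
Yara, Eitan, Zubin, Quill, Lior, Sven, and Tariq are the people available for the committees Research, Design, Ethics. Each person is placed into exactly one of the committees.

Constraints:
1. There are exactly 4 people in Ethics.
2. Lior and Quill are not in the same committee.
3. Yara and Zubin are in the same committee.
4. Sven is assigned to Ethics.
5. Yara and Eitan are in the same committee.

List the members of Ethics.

Ethics = {Eitan, Sven, Yara, Zubin}

From (4): Sven ∈ Ethics.
Suppose Yara ∉ Ethics: no assignment then satisfies all the clues, so Yara ∈ Ethics.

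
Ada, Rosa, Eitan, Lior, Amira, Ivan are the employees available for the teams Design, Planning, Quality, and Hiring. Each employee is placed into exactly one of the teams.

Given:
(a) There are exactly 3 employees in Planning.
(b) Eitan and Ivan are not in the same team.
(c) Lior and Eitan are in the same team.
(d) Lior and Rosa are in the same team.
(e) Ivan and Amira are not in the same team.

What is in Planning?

Planning = {Eitan, Lior, Rosa}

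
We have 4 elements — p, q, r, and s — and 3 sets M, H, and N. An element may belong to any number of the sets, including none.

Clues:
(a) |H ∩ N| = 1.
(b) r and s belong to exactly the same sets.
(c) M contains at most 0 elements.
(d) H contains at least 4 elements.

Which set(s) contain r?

(c): M already has 0, so the rest are out.
(d): only 4 candidates remain for H, so all are in.
Suppose r ∈ N: no assignment then satisfies all the clues, so r ∉ N.

r: H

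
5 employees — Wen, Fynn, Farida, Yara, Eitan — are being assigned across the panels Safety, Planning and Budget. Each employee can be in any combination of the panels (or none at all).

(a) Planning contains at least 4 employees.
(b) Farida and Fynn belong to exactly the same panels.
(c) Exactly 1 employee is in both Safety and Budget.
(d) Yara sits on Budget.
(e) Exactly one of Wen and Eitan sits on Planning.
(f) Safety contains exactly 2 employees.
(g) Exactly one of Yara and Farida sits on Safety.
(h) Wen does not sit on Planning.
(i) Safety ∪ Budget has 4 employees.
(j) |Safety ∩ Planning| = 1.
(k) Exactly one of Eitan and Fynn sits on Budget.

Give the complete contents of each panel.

Safety = {Wen, Yara}; Planning = {Eitan, Farida, Fynn, Yara}; Budget = {Farida, Fynn, Yara}

From (d): Yara ∈ Budget.
From (h): Wen ∉ Planning.
(a): only 4 candidates remain for Planning, so all are in.
Suppose Wen ∉ Safety: no assignment then satisfies all the clues, so Wen ∈ Safety.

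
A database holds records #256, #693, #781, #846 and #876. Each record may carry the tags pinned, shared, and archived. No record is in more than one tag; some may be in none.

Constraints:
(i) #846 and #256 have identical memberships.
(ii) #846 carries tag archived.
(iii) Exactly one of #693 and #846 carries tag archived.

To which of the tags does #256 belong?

#256: archived

From (ii): #846 ∈ archived.
(i): #256 matches #846: #256 ∉ pinned.
(i): #256 matches #846: #256 ∉ shared.
(i): #256 matches #846: #256 ∈ archived.
(iii) (exactly one): #693 ∉ archived.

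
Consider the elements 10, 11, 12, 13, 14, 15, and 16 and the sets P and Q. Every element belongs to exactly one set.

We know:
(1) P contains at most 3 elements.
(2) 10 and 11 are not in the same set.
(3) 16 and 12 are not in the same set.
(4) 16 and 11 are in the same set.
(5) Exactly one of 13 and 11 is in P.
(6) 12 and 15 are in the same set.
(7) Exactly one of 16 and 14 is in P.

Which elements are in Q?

Q = {10, 12, 13, 14, 15}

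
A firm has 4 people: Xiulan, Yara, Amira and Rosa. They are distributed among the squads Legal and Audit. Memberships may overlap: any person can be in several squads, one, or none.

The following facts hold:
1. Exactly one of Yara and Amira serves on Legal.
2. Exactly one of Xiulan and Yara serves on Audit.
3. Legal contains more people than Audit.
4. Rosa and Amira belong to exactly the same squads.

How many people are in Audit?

1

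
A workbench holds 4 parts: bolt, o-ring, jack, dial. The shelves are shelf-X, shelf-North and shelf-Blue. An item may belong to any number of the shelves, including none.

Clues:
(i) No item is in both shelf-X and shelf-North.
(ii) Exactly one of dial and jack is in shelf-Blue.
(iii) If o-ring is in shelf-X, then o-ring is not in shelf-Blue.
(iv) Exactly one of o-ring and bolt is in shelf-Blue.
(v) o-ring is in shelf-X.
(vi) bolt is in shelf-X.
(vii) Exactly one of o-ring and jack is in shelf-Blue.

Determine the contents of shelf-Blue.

shelf-Blue = {bolt, jack}

From (v): o-ring ∈ shelf-X.
From (vi): bolt ∈ shelf-X.
(i) (disjoint): bolt ∉ shelf-North.
(i) (disjoint): o-ring ∉ shelf-North.
(iii): o-ring ∉ shelf-Blue.
(iv) (exactly one): bolt ∈ shelf-Blue.
(vii) (exactly one): jack ∈ shelf-Blue.
(ii) (exactly one): dial ∉ shelf-Blue.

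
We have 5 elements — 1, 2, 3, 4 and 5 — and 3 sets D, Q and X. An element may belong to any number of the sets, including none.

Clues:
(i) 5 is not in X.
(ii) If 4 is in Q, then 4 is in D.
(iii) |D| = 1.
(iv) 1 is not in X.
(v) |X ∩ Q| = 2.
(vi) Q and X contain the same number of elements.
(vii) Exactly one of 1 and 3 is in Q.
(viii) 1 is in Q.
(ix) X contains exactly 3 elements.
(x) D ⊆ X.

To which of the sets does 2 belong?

2: Q, X

From (i): 5 ∉ X.
From (iv): 1 ∉ X.
From (viii): 1 ∈ Q.
(vii) (exactly one): 3 ∉ Q.
(ix): only 3 candidates remain for X, so all are in.
(x) contrapositive: 1 ∉ D.
(x) contrapositive: 5 ∉ D.
Suppose 2 ∈ D: no assignment then satisfies all the clues, so 2 ∉ D.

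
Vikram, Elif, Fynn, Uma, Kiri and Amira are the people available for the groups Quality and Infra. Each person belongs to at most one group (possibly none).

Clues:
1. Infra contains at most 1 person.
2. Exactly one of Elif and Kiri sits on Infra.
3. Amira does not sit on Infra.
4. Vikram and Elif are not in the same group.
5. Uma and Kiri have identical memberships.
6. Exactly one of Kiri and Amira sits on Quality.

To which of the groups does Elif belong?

Elif: Infra

From (3): Amira ∉ Infra.
Suppose Elif ∈ Quality: no assignment then satisfies all the clues, so Elif ∉ Quality.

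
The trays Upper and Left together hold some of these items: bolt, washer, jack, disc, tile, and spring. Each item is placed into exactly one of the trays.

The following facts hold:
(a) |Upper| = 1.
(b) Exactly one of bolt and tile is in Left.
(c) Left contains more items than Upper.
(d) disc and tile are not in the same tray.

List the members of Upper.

Upper = {tile}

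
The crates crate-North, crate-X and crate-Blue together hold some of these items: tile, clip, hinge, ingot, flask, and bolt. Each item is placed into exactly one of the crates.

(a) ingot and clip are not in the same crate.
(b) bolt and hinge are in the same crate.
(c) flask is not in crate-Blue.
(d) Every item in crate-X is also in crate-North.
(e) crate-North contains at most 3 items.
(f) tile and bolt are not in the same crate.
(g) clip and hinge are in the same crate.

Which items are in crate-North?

crate-North = {flask, ingot, tile}

From (c): flask ∉ crate-Blue.
Suppose tile ∉ crate-North: no assignment then satisfies all the clues, so tile ∈ crate-North.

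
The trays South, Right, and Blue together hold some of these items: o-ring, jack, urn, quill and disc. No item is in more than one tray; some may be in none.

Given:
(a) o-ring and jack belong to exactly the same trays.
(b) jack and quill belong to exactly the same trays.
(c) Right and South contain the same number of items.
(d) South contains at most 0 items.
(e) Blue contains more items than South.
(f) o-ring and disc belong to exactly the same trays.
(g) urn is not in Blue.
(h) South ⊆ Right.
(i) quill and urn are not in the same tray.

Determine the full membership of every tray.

South = {}; Right = {}; Blue = {disc, jack, o-ring, quill}

From (g): urn ∉ Blue.
(d): South already has 0, so the rest are out.
Suppose o-ring ∈ Right: no assignment then satisfies all the clues, so o-ring ∉ Right.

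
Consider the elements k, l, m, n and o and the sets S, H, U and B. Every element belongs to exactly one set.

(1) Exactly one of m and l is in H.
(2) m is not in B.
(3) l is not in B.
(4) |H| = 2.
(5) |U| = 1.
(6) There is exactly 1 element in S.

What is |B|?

1

From (2): m ∉ B.
From (3): l ∉ B.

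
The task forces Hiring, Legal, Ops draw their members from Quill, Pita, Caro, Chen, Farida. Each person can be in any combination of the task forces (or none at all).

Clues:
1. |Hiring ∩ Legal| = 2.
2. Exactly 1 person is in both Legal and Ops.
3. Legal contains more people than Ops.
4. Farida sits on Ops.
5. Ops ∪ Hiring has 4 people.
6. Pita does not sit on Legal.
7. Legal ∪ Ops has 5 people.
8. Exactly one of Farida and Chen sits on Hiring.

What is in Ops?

Ops = {Farida, Pita}

From (4): Farida ∈ Ops.
From (6): Pita ∉ Legal.
Suppose Quill ∈ Ops: no assignment then satisfies all the clues, so Quill ∉ Ops.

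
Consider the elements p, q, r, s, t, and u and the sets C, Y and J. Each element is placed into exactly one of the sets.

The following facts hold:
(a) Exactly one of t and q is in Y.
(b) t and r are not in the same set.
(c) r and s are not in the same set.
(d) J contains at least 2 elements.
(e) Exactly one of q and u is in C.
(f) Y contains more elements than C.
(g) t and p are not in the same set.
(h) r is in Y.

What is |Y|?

3

From (h): r ∈ Y.
(b): t ∉ Y.
(c): s ∉ Y.
(a) (exactly one): q ∈ Y.
(e) (exactly one): u ∈ C.
Suppose p ∈ C: no assignment then satisfies all the clues, so p ∉ C.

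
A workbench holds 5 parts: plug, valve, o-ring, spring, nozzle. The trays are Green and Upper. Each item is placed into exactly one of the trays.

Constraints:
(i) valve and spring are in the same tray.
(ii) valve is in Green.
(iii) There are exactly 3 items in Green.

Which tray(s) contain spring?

spring: Green

From (ii): valve ∈ Green.
(i): spring matches valve: spring ∈ Green.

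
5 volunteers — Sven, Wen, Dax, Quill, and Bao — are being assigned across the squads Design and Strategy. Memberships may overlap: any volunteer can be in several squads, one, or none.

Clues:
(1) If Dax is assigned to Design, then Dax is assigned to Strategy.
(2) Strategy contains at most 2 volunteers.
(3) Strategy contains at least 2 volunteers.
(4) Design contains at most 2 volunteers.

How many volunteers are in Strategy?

2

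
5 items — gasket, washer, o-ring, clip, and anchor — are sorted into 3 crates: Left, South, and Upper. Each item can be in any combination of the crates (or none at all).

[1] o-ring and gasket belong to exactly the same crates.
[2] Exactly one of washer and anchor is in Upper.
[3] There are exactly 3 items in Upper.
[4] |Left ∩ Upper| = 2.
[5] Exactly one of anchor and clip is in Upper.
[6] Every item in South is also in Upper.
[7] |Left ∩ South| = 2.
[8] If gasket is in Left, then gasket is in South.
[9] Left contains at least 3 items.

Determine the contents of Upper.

Upper = {anchor, gasket, o-ring}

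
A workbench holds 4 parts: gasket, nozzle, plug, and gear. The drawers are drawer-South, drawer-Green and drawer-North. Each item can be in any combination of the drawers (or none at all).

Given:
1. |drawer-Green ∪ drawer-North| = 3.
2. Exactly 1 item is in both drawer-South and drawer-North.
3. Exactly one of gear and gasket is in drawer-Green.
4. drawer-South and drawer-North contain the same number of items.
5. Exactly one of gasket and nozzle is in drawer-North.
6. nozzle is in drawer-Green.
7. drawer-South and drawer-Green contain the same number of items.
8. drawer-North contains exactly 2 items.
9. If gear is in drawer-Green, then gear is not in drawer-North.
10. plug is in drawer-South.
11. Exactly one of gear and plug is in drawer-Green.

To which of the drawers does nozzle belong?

From (6): nozzle ∈ drawer-Green.
From (10): plug ∈ drawer-South.
Suppose nozzle ∈ drawer-South: no assignment then satisfies all the clues, so nozzle ∉ drawer-South.

nozzle: drawer-Green, drawer-North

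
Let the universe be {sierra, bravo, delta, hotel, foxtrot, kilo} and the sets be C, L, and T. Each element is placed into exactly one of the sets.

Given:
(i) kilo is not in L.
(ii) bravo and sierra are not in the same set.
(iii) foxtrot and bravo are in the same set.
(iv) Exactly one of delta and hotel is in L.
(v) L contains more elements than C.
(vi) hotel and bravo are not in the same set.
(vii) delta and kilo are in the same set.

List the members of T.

T = {bravo, delta, foxtrot, kilo}

From (i): kilo ∉ L.
(vii): delta matches kilo: delta ∉ L.
(iv) (exactly one): hotel ∈ L.
(vi): bravo ∉ L.
(iii): foxtrot matches bravo: foxtrot ∉ L.
Suppose sierra ∈ T: no assignment then satisfies all the clues, so sierra ∉ T.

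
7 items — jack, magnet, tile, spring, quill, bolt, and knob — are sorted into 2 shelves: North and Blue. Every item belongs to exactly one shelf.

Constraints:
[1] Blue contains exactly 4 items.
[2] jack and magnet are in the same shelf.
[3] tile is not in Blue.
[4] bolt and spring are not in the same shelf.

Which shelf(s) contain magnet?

magnet: Blue

From (3): tile ∉ Blue.
Only one shelf left: tile ∈ North.
Suppose magnet ∈ North: no assignment then satisfies all the clues, so magnet ∉ North.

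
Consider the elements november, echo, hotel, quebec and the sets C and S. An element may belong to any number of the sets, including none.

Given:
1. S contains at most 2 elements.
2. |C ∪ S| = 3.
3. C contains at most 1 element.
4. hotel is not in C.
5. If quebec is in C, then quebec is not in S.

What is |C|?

1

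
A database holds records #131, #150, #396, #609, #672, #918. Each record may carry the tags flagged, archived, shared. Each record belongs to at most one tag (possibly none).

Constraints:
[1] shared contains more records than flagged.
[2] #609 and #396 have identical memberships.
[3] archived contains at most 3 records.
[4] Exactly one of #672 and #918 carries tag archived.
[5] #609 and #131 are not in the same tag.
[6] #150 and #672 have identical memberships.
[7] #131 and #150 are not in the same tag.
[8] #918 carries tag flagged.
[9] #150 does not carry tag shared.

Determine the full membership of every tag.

flagged = {#918}; archived = {#150, #672}; shared = {#396, #609}

From (8): #918 ∈ flagged.
From (9): #150 ∉ shared.
(4) (exactly one): #672 ∈ archived.
(6): #150 matches #672: #150 ∉ flagged.
(6): #150 matches #672: #150 ∈ archived.
(7): #131 ∉ archived.
Suppose #131 ∈ flagged: no assignment then satisfies all the clues, so #131 ∉ flagged.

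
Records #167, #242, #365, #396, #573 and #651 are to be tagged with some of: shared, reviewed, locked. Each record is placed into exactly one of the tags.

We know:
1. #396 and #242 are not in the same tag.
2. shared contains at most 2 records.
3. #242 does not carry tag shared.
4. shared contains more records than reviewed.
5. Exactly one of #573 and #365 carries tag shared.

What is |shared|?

2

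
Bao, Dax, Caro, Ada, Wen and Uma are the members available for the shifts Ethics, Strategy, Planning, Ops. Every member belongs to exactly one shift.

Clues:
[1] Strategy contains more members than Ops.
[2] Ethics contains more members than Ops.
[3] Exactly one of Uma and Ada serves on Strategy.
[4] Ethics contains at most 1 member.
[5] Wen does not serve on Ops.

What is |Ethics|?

1

From (5): Wen ∉ Ops.
Suppose Bao ∈ Ops: no assignment then satisfies all the clues, so Bao ∉ Ops.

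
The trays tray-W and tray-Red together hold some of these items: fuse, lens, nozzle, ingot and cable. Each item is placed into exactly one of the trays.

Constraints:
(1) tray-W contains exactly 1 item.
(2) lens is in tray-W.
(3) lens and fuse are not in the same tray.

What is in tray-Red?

tray-Red = {cable, fuse, ingot, nozzle}

From (2): lens ∈ tray-W.
(1): tray-W already has 1, so the rest are out.
Only one tray left: fuse ∈ tray-Red.
Only one tray left: nozzle ∈ tray-Red.
Only one tray left: ingot ∈ tray-Red.
Only one tray left: cable ∈ tray-Red.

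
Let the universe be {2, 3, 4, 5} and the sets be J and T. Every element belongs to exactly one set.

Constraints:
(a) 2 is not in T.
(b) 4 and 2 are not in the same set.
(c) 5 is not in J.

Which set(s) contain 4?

From (a): 2 ∉ T.
From (c): 5 ∉ J.
Only one set left: 2 ∈ J.
Only one set left: 5 ∈ T.
(b): 4 ∉ J.
Only one set left: 4 ∈ T.

4: T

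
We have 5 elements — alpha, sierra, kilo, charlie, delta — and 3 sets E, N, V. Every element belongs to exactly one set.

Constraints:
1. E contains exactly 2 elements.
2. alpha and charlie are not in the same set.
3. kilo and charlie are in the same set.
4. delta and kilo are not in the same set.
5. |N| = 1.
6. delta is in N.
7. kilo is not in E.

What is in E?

E = {alpha, sierra}

From (6): delta ∈ N.
From (7): kilo ∉ E.
(3): charlie matches kilo: charlie ∉ E.
(4): kilo ∉ N.
(5): N already has 1, so the rest are out.
Only one set left: kilo ∈ V.
Only one set left: charlie ∈ V.
(1): only 2 candidates remain for E, so all are in.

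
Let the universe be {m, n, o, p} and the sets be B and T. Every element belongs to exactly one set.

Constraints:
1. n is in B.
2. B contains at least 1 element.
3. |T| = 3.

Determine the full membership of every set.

B = {n}; T = {m, o, p}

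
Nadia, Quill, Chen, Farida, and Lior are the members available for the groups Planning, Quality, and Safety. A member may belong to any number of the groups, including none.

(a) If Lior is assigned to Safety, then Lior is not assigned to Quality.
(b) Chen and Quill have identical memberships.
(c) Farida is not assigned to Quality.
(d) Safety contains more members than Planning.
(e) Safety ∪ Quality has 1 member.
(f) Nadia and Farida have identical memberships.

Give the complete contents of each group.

Planning = {}; Quality = {}; Safety = {Lior}

From (c): Farida ∉ Quality.
(f): Nadia matches Farida: Nadia ∉ Quality.
Suppose Nadia ∈ Planning: no assignment then satisfies all the clues, so Nadia ∉ Planning.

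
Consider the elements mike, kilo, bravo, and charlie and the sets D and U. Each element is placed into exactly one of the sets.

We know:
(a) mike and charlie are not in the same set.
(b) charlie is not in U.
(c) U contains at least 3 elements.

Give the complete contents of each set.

From (b): charlie ∉ U.
(c): only 3 candidates remain for U, so all are in.
Only one set left: charlie ∈ D.

D = {charlie}; U = {bravo, kilo, mike}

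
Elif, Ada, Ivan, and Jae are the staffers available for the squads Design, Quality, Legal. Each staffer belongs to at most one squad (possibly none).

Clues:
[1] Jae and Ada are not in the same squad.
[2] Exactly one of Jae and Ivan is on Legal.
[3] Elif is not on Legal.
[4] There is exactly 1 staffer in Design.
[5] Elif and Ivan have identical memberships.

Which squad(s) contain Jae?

From (3): Elif ∉ Legal.
(5): Ivan matches Elif: Ivan ∉ Legal.
(2) (exactly one): Jae ∈ Legal.
(1): Ada ∉ Legal.

Jae: Legal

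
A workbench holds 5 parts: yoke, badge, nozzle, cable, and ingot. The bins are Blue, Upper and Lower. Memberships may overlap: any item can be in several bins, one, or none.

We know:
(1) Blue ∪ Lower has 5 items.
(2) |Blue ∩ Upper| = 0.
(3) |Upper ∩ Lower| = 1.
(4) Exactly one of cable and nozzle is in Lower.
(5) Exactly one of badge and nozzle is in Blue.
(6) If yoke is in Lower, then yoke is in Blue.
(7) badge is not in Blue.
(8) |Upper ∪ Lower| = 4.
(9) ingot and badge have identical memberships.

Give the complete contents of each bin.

Blue = {nozzle, yoke}; Upper = {cable}; Lower = {badge, cable, ingot, yoke}

From (7): badge ∉ Blue.
(5) (exactly one): nozzle ∈ Blue.
(9): ingot matches badge: ingot ∉ Blue.
Suppose yoke ∉ Blue: no assignment then satisfies all the clues, so yoke ∈ Blue.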